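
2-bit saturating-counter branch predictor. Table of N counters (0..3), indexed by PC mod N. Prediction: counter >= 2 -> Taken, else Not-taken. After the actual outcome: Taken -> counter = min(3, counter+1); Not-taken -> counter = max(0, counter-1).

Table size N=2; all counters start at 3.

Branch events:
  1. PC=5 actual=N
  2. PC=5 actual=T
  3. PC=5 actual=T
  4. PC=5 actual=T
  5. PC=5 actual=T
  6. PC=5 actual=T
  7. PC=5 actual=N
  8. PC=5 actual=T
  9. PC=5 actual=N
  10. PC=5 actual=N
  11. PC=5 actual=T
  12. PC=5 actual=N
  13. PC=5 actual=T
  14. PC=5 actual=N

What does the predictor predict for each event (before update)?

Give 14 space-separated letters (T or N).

Ev 1: PC=5 idx=1 pred=T actual=N -> ctr[1]=2
Ev 2: PC=5 idx=1 pred=T actual=T -> ctr[1]=3
Ev 3: PC=5 idx=1 pred=T actual=T -> ctr[1]=3
Ev 4: PC=5 idx=1 pred=T actual=T -> ctr[1]=3
Ev 5: PC=5 idx=1 pred=T actual=T -> ctr[1]=3
Ev 6: PC=5 idx=1 pred=T actual=T -> ctr[1]=3
Ev 7: PC=5 idx=1 pred=T actual=N -> ctr[1]=2
Ev 8: PC=5 idx=1 pred=T actual=T -> ctr[1]=3
Ev 9: PC=5 idx=1 pred=T actual=N -> ctr[1]=2
Ev 10: PC=5 idx=1 pred=T actual=N -> ctr[1]=1
Ev 11: PC=5 idx=1 pred=N actual=T -> ctr[1]=2
Ev 12: PC=5 idx=1 pred=T actual=N -> ctr[1]=1
Ev 13: PC=5 idx=1 pred=N actual=T -> ctr[1]=2
Ev 14: PC=5 idx=1 pred=T actual=N -> ctr[1]=1

Answer: T T T T T T T T T T N T N T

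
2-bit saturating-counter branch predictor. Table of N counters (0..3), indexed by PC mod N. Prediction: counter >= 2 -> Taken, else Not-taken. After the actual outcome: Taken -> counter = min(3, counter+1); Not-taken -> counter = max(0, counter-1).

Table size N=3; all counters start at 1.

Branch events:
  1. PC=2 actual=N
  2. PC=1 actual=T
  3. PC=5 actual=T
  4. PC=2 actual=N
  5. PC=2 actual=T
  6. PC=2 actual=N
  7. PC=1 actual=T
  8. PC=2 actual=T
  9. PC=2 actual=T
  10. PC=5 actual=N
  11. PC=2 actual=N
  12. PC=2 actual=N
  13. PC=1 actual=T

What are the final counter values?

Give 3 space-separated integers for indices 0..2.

Ev 1: PC=2 idx=2 pred=N actual=N -> ctr[2]=0
Ev 2: PC=1 idx=1 pred=N actual=T -> ctr[1]=2
Ev 3: PC=5 idx=2 pred=N actual=T -> ctr[2]=1
Ev 4: PC=2 idx=2 pred=N actual=N -> ctr[2]=0
Ev 5: PC=2 idx=2 pred=N actual=T -> ctr[2]=1
Ev 6: PC=2 idx=2 pred=N actual=N -> ctr[2]=0
Ev 7: PC=1 idx=1 pred=T actual=T -> ctr[1]=3
Ev 8: PC=2 idx=2 pred=N actual=T -> ctr[2]=1
Ev 9: PC=2 idx=2 pred=N actual=T -> ctr[2]=2
Ev 10: PC=5 idx=2 pred=T actual=N -> ctr[2]=1
Ev 11: PC=2 idx=2 pred=N actual=N -> ctr[2]=0
Ev 12: PC=2 idx=2 pred=N actual=N -> ctr[2]=0
Ev 13: PC=1 idx=1 pred=T actual=T -> ctr[1]=3

Answer: 1 3 0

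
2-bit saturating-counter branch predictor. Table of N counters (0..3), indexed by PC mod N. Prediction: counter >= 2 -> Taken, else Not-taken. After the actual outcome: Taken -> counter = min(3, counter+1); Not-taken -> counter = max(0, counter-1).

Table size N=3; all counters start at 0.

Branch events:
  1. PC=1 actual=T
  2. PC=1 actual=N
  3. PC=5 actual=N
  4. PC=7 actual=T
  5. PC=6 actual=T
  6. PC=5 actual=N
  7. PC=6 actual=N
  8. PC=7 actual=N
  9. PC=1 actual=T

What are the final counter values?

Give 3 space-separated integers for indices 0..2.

Answer: 0 1 0

Derivation:
Ev 1: PC=1 idx=1 pred=N actual=T -> ctr[1]=1
Ev 2: PC=1 idx=1 pred=N actual=N -> ctr[1]=0
Ev 3: PC=5 idx=2 pred=N actual=N -> ctr[2]=0
Ev 4: PC=7 idx=1 pred=N actual=T -> ctr[1]=1
Ev 5: PC=6 idx=0 pred=N actual=T -> ctr[0]=1
Ev 6: PC=5 idx=2 pred=N actual=N -> ctr[2]=0
Ev 7: PC=6 idx=0 pred=N actual=N -> ctr[0]=0
Ev 8: PC=7 idx=1 pred=N actual=N -> ctr[1]=0
Ev 9: PC=1 idx=1 pred=N actual=T -> ctr[1]=1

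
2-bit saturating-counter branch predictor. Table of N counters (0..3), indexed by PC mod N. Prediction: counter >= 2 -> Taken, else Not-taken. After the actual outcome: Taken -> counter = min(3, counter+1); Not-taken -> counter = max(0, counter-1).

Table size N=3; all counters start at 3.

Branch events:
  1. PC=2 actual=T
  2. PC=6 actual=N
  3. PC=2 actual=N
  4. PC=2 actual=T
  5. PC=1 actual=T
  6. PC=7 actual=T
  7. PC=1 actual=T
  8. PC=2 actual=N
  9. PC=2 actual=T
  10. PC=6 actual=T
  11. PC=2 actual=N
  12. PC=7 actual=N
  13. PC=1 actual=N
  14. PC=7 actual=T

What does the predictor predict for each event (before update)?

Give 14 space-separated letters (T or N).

Ev 1: PC=2 idx=2 pred=T actual=T -> ctr[2]=3
Ev 2: PC=6 idx=0 pred=T actual=N -> ctr[0]=2
Ev 3: PC=2 idx=2 pred=T actual=N -> ctr[2]=2
Ev 4: PC=2 idx=2 pred=T actual=T -> ctr[2]=3
Ev 5: PC=1 idx=1 pred=T actual=T -> ctr[1]=3
Ev 6: PC=7 idx=1 pred=T actual=T -> ctr[1]=3
Ev 7: PC=1 idx=1 pred=T actual=T -> ctr[1]=3
Ev 8: PC=2 idx=2 pred=T actual=N -> ctr[2]=2
Ev 9: PC=2 idx=2 pred=T actual=T -> ctr[2]=3
Ev 10: PC=6 idx=0 pred=T actual=T -> ctr[0]=3
Ev 11: PC=2 idx=2 pred=T actual=N -> ctr[2]=2
Ev 12: PC=7 idx=1 pred=T actual=N -> ctr[1]=2
Ev 13: PC=1 idx=1 pred=T actual=N -> ctr[1]=1
Ev 14: PC=7 idx=1 pred=N actual=T -> ctr[1]=2

Answer: T T T T T T T T T T T T T N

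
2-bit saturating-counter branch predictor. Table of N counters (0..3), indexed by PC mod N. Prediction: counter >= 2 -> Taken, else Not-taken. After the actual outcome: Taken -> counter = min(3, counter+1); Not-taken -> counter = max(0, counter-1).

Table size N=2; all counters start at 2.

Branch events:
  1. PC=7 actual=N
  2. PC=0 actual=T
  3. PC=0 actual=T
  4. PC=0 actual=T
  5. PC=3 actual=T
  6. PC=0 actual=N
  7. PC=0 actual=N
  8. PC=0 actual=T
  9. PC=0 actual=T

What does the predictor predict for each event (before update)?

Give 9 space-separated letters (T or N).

Answer: T T T T N T T N T

Derivation:
Ev 1: PC=7 idx=1 pred=T actual=N -> ctr[1]=1
Ev 2: PC=0 idx=0 pred=T actual=T -> ctr[0]=3
Ev 3: PC=0 idx=0 pred=T actual=T -> ctr[0]=3
Ev 4: PC=0 idx=0 pred=T actual=T -> ctr[0]=3
Ev 5: PC=3 idx=1 pred=N actual=T -> ctr[1]=2
Ev 6: PC=0 idx=0 pred=T actual=N -> ctr[0]=2
Ev 7: PC=0 idx=0 pred=T actual=N -> ctr[0]=1
Ev 8: PC=0 idx=0 pred=N actual=T -> ctr[0]=2
Ev 9: PC=0 idx=0 pred=T actual=T -> ctr[0]=3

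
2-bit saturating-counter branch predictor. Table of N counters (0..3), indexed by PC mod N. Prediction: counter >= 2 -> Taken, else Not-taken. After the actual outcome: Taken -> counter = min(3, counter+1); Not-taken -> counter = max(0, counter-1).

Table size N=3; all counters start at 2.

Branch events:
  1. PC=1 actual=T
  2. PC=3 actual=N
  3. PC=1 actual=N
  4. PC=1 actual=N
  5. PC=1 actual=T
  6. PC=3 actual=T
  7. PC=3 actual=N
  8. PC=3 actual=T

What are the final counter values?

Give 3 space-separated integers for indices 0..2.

Ev 1: PC=1 idx=1 pred=T actual=T -> ctr[1]=3
Ev 2: PC=3 idx=0 pred=T actual=N -> ctr[0]=1
Ev 3: PC=1 idx=1 pred=T actual=N -> ctr[1]=2
Ev 4: PC=1 idx=1 pred=T actual=N -> ctr[1]=1
Ev 5: PC=1 idx=1 pred=N actual=T -> ctr[1]=2
Ev 6: PC=3 idx=0 pred=N actual=T -> ctr[0]=2
Ev 7: PC=3 idx=0 pred=T actual=N -> ctr[0]=1
Ev 8: PC=3 idx=0 pred=N actual=T -> ctr[0]=2

Answer: 2 2 2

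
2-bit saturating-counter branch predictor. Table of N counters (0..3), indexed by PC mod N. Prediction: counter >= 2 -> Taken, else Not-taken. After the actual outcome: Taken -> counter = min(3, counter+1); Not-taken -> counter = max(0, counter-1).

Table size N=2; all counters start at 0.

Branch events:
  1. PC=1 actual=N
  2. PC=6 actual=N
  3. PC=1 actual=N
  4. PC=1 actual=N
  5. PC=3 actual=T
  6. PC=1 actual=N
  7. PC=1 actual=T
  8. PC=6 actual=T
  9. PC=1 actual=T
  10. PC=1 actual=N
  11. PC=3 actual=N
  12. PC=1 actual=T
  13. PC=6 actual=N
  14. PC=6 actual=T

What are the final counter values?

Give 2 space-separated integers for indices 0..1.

Answer: 1 1

Derivation:
Ev 1: PC=1 idx=1 pred=N actual=N -> ctr[1]=0
Ev 2: PC=6 idx=0 pred=N actual=N -> ctr[0]=0
Ev 3: PC=1 idx=1 pred=N actual=N -> ctr[1]=0
Ev 4: PC=1 idx=1 pred=N actual=N -> ctr[1]=0
Ev 5: PC=3 idx=1 pred=N actual=T -> ctr[1]=1
Ev 6: PC=1 idx=1 pred=N actual=N -> ctr[1]=0
Ev 7: PC=1 idx=1 pred=N actual=T -> ctr[1]=1
Ev 8: PC=6 idx=0 pred=N actual=T -> ctr[0]=1
Ev 9: PC=1 idx=1 pred=N actual=T -> ctr[1]=2
Ev 10: PC=1 idx=1 pred=T actual=N -> ctr[1]=1
Ev 11: PC=3 idx=1 pred=N actual=N -> ctr[1]=0
Ev 12: PC=1 idx=1 pred=N actual=T -> ctr[1]=1
Ev 13: PC=6 idx=0 pred=N actual=N -> ctr[0]=0
Ev 14: PC=6 idx=0 pred=N actual=T -> ctr[0]=1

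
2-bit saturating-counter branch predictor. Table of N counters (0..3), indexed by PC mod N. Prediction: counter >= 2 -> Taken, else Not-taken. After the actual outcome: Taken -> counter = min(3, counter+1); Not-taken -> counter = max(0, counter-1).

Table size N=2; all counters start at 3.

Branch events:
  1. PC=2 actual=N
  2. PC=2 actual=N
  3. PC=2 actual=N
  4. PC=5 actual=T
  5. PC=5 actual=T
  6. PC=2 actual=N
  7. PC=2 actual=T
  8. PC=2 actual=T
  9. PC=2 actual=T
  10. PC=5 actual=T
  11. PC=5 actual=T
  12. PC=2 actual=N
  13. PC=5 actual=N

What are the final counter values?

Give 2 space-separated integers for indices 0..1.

Ev 1: PC=2 idx=0 pred=T actual=N -> ctr[0]=2
Ev 2: PC=2 idx=0 pred=T actual=N -> ctr[0]=1
Ev 3: PC=2 idx=0 pred=N actual=N -> ctr[0]=0
Ev 4: PC=5 idx=1 pred=T actual=T -> ctr[1]=3
Ev 5: PC=5 idx=1 pred=T actual=T -> ctr[1]=3
Ev 6: PC=2 idx=0 pred=N actual=N -> ctr[0]=0
Ev 7: PC=2 idx=0 pred=N actual=T -> ctr[0]=1
Ev 8: PC=2 idx=0 pred=N actual=T -> ctr[0]=2
Ev 9: PC=2 idx=0 pred=T actual=T -> ctr[0]=3
Ev 10: PC=5 idx=1 pred=T actual=T -> ctr[1]=3
Ev 11: PC=5 idx=1 pred=T actual=T -> ctr[1]=3
Ev 12: PC=2 idx=0 pred=T actual=N -> ctr[0]=2
Ev 13: PC=5 idx=1 pred=T actual=N -> ctr[1]=2

Answer: 2 2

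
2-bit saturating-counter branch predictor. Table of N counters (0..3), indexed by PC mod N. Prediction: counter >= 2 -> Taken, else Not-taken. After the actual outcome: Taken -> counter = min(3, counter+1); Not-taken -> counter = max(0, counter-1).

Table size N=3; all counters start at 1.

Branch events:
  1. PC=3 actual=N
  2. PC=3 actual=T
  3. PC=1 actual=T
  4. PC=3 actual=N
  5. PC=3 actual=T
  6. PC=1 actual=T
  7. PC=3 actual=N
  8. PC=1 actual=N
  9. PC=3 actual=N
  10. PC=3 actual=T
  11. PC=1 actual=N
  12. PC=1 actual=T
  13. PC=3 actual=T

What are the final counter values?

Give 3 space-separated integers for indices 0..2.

Ev 1: PC=3 idx=0 pred=N actual=N -> ctr[0]=0
Ev 2: PC=3 idx=0 pred=N actual=T -> ctr[0]=1
Ev 3: PC=1 idx=1 pred=N actual=T -> ctr[1]=2
Ev 4: PC=3 idx=0 pred=N actual=N -> ctr[0]=0
Ev 5: PC=3 idx=0 pred=N actual=T -> ctr[0]=1
Ev 6: PC=1 idx=1 pred=T actual=T -> ctr[1]=3
Ev 7: PC=3 idx=0 pred=N actual=N -> ctr[0]=0
Ev 8: PC=1 idx=1 pred=T actual=N -> ctr[1]=2
Ev 9: PC=3 idx=0 pred=N actual=N -> ctr[0]=0
Ev 10: PC=3 idx=0 pred=N actual=T -> ctr[0]=1
Ev 11: PC=1 idx=1 pred=T actual=N -> ctr[1]=1
Ev 12: PC=1 idx=1 pred=N actual=T -> ctr[1]=2
Ev 13: PC=3 idx=0 pred=N actual=T -> ctr[0]=2

Answer: 2 2 1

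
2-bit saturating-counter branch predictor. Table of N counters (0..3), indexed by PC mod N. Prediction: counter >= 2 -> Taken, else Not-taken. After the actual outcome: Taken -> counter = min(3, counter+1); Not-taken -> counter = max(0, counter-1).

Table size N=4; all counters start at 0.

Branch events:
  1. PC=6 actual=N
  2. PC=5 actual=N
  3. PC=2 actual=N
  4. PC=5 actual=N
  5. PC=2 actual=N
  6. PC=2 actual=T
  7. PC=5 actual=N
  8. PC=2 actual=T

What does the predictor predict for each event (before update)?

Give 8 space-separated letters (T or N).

Ev 1: PC=6 idx=2 pred=N actual=N -> ctr[2]=0
Ev 2: PC=5 idx=1 pred=N actual=N -> ctr[1]=0
Ev 3: PC=2 idx=2 pred=N actual=N -> ctr[2]=0
Ev 4: PC=5 idx=1 pred=N actual=N -> ctr[1]=0
Ev 5: PC=2 idx=2 pred=N actual=N -> ctr[2]=0
Ev 6: PC=2 idx=2 pred=N actual=T -> ctr[2]=1
Ev 7: PC=5 idx=1 pred=N actual=N -> ctr[1]=0
Ev 8: PC=2 idx=2 pred=N actual=T -> ctr[2]=2

Answer: N N N N N N N N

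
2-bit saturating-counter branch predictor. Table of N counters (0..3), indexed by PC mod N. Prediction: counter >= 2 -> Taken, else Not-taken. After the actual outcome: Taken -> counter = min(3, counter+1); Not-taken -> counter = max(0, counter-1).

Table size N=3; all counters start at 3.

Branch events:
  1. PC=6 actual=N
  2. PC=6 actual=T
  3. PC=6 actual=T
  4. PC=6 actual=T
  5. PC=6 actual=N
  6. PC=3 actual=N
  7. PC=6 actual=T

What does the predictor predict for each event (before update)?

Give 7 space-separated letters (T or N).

Answer: T T T T T T N

Derivation:
Ev 1: PC=6 idx=0 pred=T actual=N -> ctr[0]=2
Ev 2: PC=6 idx=0 pred=T actual=T -> ctr[0]=3
Ev 3: PC=6 idx=0 pred=T actual=T -> ctr[0]=3
Ev 4: PC=6 idx=0 pred=T actual=T -> ctr[0]=3
Ev 5: PC=6 idx=0 pred=T actual=N -> ctr[0]=2
Ev 6: PC=3 idx=0 pred=T actual=N -> ctr[0]=1
Ev 7: PC=6 idx=0 pred=N actual=T -> ctr[0]=2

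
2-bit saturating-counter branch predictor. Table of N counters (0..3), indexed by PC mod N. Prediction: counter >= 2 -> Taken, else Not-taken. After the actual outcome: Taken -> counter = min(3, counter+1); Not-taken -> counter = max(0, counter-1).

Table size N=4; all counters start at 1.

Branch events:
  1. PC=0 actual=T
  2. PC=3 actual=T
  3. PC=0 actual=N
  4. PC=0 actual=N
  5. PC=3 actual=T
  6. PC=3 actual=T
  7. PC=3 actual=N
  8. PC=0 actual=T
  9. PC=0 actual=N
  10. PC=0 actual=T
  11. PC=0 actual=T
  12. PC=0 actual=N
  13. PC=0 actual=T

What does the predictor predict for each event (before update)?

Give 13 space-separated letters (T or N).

Ev 1: PC=0 idx=0 pred=N actual=T -> ctr[0]=2
Ev 2: PC=3 idx=3 pred=N actual=T -> ctr[3]=2
Ev 3: PC=0 idx=0 pred=T actual=N -> ctr[0]=1
Ev 4: PC=0 idx=0 pred=N actual=N -> ctr[0]=0
Ev 5: PC=3 idx=3 pred=T actual=T -> ctr[3]=3
Ev 6: PC=3 idx=3 pred=T actual=T -> ctr[3]=3
Ev 7: PC=3 idx=3 pred=T actual=N -> ctr[3]=2
Ev 8: PC=0 idx=0 pred=N actual=T -> ctr[0]=1
Ev 9: PC=0 idx=0 pred=N actual=N -> ctr[0]=0
Ev 10: PC=0 idx=0 pred=N actual=T -> ctr[0]=1
Ev 11: PC=0 idx=0 pred=N actual=T -> ctr[0]=2
Ev 12: PC=0 idx=0 pred=T actual=N -> ctr[0]=1
Ev 13: PC=0 idx=0 pred=N actual=T -> ctr[0]=2

Answer: N N T N T T T N N N N T N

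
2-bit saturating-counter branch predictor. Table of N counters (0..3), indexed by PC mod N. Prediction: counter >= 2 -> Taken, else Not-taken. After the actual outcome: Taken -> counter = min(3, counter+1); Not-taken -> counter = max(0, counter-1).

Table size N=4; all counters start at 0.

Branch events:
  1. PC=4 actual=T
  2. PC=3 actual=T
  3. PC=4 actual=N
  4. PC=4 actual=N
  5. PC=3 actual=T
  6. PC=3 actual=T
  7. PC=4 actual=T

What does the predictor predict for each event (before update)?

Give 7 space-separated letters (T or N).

Ev 1: PC=4 idx=0 pred=N actual=T -> ctr[0]=1
Ev 2: PC=3 idx=3 pred=N actual=T -> ctr[3]=1
Ev 3: PC=4 idx=0 pred=N actual=N -> ctr[0]=0
Ev 4: PC=4 idx=0 pred=N actual=N -> ctr[0]=0
Ev 5: PC=3 idx=3 pred=N actual=T -> ctr[3]=2
Ev 6: PC=3 idx=3 pred=T actual=T -> ctr[3]=3
Ev 7: PC=4 idx=0 pred=N actual=T -> ctr[0]=1

Answer: N N N N N T N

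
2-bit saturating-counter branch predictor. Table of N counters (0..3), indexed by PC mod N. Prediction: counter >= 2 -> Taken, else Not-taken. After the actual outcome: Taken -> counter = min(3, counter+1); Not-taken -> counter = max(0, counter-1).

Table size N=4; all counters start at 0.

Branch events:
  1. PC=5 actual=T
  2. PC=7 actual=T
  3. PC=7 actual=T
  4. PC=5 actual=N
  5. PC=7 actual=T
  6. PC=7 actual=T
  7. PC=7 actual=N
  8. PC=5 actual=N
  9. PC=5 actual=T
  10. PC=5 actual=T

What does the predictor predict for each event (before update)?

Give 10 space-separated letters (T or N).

Answer: N N N N T T T N N N

Derivation:
Ev 1: PC=5 idx=1 pred=N actual=T -> ctr[1]=1
Ev 2: PC=7 idx=3 pred=N actual=T -> ctr[3]=1
Ev 3: PC=7 idx=3 pred=N actual=T -> ctr[3]=2
Ev 4: PC=5 idx=1 pred=N actual=N -> ctr[1]=0
Ev 5: PC=7 idx=3 pred=T actual=T -> ctr[3]=3
Ev 6: PC=7 idx=3 pred=T actual=T -> ctr[3]=3
Ev 7: PC=7 idx=3 pred=T actual=N -> ctr[3]=2
Ev 8: PC=5 idx=1 pred=N actual=N -> ctr[1]=0
Ev 9: PC=5 idx=1 pred=N actual=T -> ctr[1]=1
Ev 10: PC=5 idx=1 pred=N actual=T -> ctr[1]=2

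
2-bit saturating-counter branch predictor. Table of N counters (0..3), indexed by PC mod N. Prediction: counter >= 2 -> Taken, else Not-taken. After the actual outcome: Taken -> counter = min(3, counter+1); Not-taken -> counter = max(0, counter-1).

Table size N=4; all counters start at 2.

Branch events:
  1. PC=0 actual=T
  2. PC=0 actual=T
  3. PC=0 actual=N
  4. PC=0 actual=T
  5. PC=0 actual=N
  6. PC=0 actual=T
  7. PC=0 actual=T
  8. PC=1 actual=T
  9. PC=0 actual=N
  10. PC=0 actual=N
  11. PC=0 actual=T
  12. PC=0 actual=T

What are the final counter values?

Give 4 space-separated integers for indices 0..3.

Ev 1: PC=0 idx=0 pred=T actual=T -> ctr[0]=3
Ev 2: PC=0 idx=0 pred=T actual=T -> ctr[0]=3
Ev 3: PC=0 idx=0 pred=T actual=N -> ctr[0]=2
Ev 4: PC=0 idx=0 pred=T actual=T -> ctr[0]=3
Ev 5: PC=0 idx=0 pred=T actual=N -> ctr[0]=2
Ev 6: PC=0 idx=0 pred=T actual=T -> ctr[0]=3
Ev 7: PC=0 idx=0 pred=T actual=T -> ctr[0]=3
Ev 8: PC=1 idx=1 pred=T actual=T -> ctr[1]=3
Ev 9: PC=0 idx=0 pred=T actual=N -> ctr[0]=2
Ev 10: PC=0 idx=0 pred=T actual=N -> ctr[0]=1
Ev 11: PC=0 idx=0 pred=N actual=T -> ctr[0]=2
Ev 12: PC=0 idx=0 pred=T actual=T -> ctr[0]=3

Answer: 3 3 2 2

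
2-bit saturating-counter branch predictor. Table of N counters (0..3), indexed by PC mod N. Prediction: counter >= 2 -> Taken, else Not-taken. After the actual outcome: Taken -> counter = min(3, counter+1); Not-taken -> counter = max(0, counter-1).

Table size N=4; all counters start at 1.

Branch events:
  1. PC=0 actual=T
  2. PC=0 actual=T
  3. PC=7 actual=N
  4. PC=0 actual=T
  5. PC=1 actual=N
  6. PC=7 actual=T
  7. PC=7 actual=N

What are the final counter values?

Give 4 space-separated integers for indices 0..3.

Answer: 3 0 1 0

Derivation:
Ev 1: PC=0 idx=0 pred=N actual=T -> ctr[0]=2
Ev 2: PC=0 idx=0 pred=T actual=T -> ctr[0]=3
Ev 3: PC=7 idx=3 pred=N actual=N -> ctr[3]=0
Ev 4: PC=0 idx=0 pred=T actual=T -> ctr[0]=3
Ev 5: PC=1 idx=1 pred=N actual=N -> ctr[1]=0
Ev 6: PC=7 idx=3 pred=N actual=T -> ctr[3]=1
Ev 7: PC=7 idx=3 pred=N actual=N -> ctr[3]=0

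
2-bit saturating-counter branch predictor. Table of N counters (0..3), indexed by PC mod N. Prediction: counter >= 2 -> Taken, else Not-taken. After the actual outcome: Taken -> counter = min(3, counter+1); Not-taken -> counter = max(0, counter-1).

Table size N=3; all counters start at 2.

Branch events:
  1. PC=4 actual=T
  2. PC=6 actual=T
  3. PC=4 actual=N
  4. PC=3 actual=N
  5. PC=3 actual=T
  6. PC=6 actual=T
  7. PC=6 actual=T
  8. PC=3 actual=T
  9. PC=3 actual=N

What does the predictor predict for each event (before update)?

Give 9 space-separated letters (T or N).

Answer: T T T T T T T T T

Derivation:
Ev 1: PC=4 idx=1 pred=T actual=T -> ctr[1]=3
Ev 2: PC=6 idx=0 pred=T actual=T -> ctr[0]=3
Ev 3: PC=4 idx=1 pred=T actual=N -> ctr[1]=2
Ev 4: PC=3 idx=0 pred=T actual=N -> ctr[0]=2
Ev 5: PC=3 idx=0 pred=T actual=T -> ctr[0]=3
Ev 6: PC=6 idx=0 pred=T actual=T -> ctr[0]=3
Ev 7: PC=6 idx=0 pred=T actual=T -> ctr[0]=3
Ev 8: PC=3 idx=0 pred=T actual=T -> ctr[0]=3
Ev 9: PC=3 idx=0 pred=T actual=N -> ctr[0]=2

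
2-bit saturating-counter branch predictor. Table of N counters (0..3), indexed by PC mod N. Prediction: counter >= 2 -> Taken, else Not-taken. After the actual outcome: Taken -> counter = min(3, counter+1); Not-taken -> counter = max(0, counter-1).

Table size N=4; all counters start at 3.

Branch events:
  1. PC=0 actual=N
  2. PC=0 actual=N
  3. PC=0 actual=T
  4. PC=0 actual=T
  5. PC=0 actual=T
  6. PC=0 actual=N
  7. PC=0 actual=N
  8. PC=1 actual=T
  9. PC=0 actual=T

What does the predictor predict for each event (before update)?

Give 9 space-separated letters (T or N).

Answer: T T N T T T T T N

Derivation:
Ev 1: PC=0 idx=0 pred=T actual=N -> ctr[0]=2
Ev 2: PC=0 idx=0 pred=T actual=N -> ctr[0]=1
Ev 3: PC=0 idx=0 pred=N actual=T -> ctr[0]=2
Ev 4: PC=0 idx=0 pred=T actual=T -> ctr[0]=3
Ev 5: PC=0 idx=0 pred=T actual=T -> ctr[0]=3
Ev 6: PC=0 idx=0 pred=T actual=N -> ctr[0]=2
Ev 7: PC=0 idx=0 pred=T actual=N -> ctr[0]=1
Ev 8: PC=1 idx=1 pred=T actual=T -> ctr[1]=3
Ev 9: PC=0 idx=0 pred=N actual=T -> ctr[0]=2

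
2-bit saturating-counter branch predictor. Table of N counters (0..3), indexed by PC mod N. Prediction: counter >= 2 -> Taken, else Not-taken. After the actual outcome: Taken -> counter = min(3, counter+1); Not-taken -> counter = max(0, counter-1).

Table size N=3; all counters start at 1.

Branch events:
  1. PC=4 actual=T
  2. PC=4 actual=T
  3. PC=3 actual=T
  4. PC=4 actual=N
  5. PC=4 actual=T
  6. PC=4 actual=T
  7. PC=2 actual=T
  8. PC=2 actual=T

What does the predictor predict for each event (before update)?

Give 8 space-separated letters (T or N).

Ev 1: PC=4 idx=1 pred=N actual=T -> ctr[1]=2
Ev 2: PC=4 idx=1 pred=T actual=T -> ctr[1]=3
Ev 3: PC=3 idx=0 pred=N actual=T -> ctr[0]=2
Ev 4: PC=4 idx=1 pred=T actual=N -> ctr[1]=2
Ev 5: PC=4 idx=1 pred=T actual=T -> ctr[1]=3
Ev 6: PC=4 idx=1 pred=T actual=T -> ctr[1]=3
Ev 7: PC=2 idx=2 pred=N actual=T -> ctr[2]=2
Ev 8: PC=2 idx=2 pred=T actual=T -> ctr[2]=3

Answer: N T N T T T N T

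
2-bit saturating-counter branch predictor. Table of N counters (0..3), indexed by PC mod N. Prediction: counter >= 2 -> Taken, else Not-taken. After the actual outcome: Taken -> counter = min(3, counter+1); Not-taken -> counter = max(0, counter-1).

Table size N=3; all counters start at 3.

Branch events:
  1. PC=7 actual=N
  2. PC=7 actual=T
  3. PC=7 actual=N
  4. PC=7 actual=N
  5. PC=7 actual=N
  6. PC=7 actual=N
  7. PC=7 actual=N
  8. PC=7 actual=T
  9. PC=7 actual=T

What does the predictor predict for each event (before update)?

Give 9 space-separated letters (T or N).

Ev 1: PC=7 idx=1 pred=T actual=N -> ctr[1]=2
Ev 2: PC=7 idx=1 pred=T actual=T -> ctr[1]=3
Ev 3: PC=7 idx=1 pred=T actual=N -> ctr[1]=2
Ev 4: PC=7 idx=1 pred=T actual=N -> ctr[1]=1
Ev 5: PC=7 idx=1 pred=N actual=N -> ctr[1]=0
Ev 6: PC=7 idx=1 pred=N actual=N -> ctr[1]=0
Ev 7: PC=7 idx=1 pred=N actual=N -> ctr[1]=0
Ev 8: PC=7 idx=1 pred=N actual=T -> ctr[1]=1
Ev 9: PC=7 idx=1 pred=N actual=T -> ctr[1]=2

Answer: T T T T N N N N N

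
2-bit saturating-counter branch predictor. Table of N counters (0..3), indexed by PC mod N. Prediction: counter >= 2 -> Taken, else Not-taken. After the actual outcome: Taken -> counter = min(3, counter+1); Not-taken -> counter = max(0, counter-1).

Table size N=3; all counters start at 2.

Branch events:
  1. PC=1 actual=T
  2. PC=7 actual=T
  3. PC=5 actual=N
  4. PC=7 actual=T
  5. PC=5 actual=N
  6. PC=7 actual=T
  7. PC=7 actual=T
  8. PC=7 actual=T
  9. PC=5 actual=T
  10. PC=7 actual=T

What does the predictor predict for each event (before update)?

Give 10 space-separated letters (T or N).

Ev 1: PC=1 idx=1 pred=T actual=T -> ctr[1]=3
Ev 2: PC=7 idx=1 pred=T actual=T -> ctr[1]=3
Ev 3: PC=5 idx=2 pred=T actual=N -> ctr[2]=1
Ev 4: PC=7 idx=1 pred=T actual=T -> ctr[1]=3
Ev 5: PC=5 idx=2 pred=N actual=N -> ctr[2]=0
Ev 6: PC=7 idx=1 pred=T actual=T -> ctr[1]=3
Ev 7: PC=7 idx=1 pred=T actual=T -> ctr[1]=3
Ev 8: PC=7 idx=1 pred=T actual=T -> ctr[1]=3
Ev 9: PC=5 idx=2 pred=N actual=T -> ctr[2]=1
Ev 10: PC=7 idx=1 pred=T actual=T -> ctr[1]=3

Answer: T T T T N T T T N T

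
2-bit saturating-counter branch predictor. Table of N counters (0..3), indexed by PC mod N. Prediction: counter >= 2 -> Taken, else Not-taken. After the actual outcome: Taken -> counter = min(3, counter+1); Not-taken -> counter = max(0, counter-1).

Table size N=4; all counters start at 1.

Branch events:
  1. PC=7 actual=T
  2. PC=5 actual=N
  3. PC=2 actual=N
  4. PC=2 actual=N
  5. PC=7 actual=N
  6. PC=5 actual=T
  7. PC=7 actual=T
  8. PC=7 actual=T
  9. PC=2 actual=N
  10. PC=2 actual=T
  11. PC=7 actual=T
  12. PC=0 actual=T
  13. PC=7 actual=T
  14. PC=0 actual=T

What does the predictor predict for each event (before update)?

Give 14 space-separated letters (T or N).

Answer: N N N N T N N T N N T N T T

Derivation:
Ev 1: PC=7 idx=3 pred=N actual=T -> ctr[3]=2
Ev 2: PC=5 idx=1 pred=N actual=N -> ctr[1]=0
Ev 3: PC=2 idx=2 pred=N actual=N -> ctr[2]=0
Ev 4: PC=2 idx=2 pred=N actual=N -> ctr[2]=0
Ev 5: PC=7 idx=3 pred=T actual=N -> ctr[3]=1
Ev 6: PC=5 idx=1 pred=N actual=T -> ctr[1]=1
Ev 7: PC=7 idx=3 pred=N actual=T -> ctr[3]=2
Ev 8: PC=7 idx=3 pred=T actual=T -> ctr[3]=3
Ev 9: PC=2 idx=2 pred=N actual=N -> ctr[2]=0
Ev 10: PC=2 idx=2 pred=N actual=T -> ctr[2]=1
Ev 11: PC=7 idx=3 pred=T actual=T -> ctr[3]=3
Ev 12: PC=0 idx=0 pred=N actual=T -> ctr[0]=2
Ev 13: PC=7 idx=3 pred=T actual=T -> ctr[3]=3
Ev 14: PC=0 idx=0 pred=T actual=T -> ctr[0]=3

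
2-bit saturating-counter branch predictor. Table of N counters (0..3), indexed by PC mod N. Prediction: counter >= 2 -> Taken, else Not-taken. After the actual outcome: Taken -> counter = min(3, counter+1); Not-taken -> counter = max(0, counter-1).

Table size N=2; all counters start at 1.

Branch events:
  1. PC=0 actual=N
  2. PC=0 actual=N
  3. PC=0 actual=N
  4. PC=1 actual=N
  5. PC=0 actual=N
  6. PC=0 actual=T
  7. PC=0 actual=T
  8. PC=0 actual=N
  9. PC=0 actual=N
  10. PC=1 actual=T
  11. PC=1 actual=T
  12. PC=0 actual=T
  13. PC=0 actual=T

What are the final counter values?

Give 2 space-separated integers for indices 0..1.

Ev 1: PC=0 idx=0 pred=N actual=N -> ctr[0]=0
Ev 2: PC=0 idx=0 pred=N actual=N -> ctr[0]=0
Ev 3: PC=0 idx=0 pred=N actual=N -> ctr[0]=0
Ev 4: PC=1 idx=1 pred=N actual=N -> ctr[1]=0
Ev 5: PC=0 idx=0 pred=N actual=N -> ctr[0]=0
Ev 6: PC=0 idx=0 pred=N actual=T -> ctr[0]=1
Ev 7: PC=0 idx=0 pred=N actual=T -> ctr[0]=2
Ev 8: PC=0 idx=0 pred=T actual=N -> ctr[0]=1
Ev 9: PC=0 idx=0 pred=N actual=N -> ctr[0]=0
Ev 10: PC=1 idx=1 pred=N actual=T -> ctr[1]=1
Ev 11: PC=1 idx=1 pred=N actual=T -> ctr[1]=2
Ev 12: PC=0 idx=0 pred=N actual=T -> ctr[0]=1
Ev 13: PC=0 idx=0 pred=N actual=T -> ctr[0]=2

Answer: 2 2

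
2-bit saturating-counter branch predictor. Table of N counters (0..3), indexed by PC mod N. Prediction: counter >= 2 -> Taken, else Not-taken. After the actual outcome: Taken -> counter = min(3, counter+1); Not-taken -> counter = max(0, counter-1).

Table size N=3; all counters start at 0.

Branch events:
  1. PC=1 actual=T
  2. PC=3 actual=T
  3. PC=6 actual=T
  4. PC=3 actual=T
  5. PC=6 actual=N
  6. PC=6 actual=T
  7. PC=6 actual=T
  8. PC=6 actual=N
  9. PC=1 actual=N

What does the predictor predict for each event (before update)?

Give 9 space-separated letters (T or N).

Ev 1: PC=1 idx=1 pred=N actual=T -> ctr[1]=1
Ev 2: PC=3 idx=0 pred=N actual=T -> ctr[0]=1
Ev 3: PC=6 idx=0 pred=N actual=T -> ctr[0]=2
Ev 4: PC=3 idx=0 pred=T actual=T -> ctr[0]=3
Ev 5: PC=6 idx=0 pred=T actual=N -> ctr[0]=2
Ev 6: PC=6 idx=0 pred=T actual=T -> ctr[0]=3
Ev 7: PC=6 idx=0 pred=T actual=T -> ctr[0]=3
Ev 8: PC=6 idx=0 pred=T actual=N -> ctr[0]=2
Ev 9: PC=1 idx=1 pred=N actual=N -> ctr[1]=0

Answer: N N N T T T T T N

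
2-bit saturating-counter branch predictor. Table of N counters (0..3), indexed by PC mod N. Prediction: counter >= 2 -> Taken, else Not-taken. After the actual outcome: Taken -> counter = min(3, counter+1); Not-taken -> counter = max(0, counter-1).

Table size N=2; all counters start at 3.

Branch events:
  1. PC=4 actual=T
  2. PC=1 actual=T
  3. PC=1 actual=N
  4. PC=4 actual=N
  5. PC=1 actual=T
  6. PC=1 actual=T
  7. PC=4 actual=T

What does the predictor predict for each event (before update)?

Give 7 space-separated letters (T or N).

Ev 1: PC=4 idx=0 pred=T actual=T -> ctr[0]=3
Ev 2: PC=1 idx=1 pred=T actual=T -> ctr[1]=3
Ev 3: PC=1 idx=1 pred=T actual=N -> ctr[1]=2
Ev 4: PC=4 idx=0 pred=T actual=N -> ctr[0]=2
Ev 5: PC=1 idx=1 pred=T actual=T -> ctr[1]=3
Ev 6: PC=1 idx=1 pred=T actual=T -> ctr[1]=3
Ev 7: PC=4 idx=0 pred=T actual=T -> ctr[0]=3

Answer: T T T T T T T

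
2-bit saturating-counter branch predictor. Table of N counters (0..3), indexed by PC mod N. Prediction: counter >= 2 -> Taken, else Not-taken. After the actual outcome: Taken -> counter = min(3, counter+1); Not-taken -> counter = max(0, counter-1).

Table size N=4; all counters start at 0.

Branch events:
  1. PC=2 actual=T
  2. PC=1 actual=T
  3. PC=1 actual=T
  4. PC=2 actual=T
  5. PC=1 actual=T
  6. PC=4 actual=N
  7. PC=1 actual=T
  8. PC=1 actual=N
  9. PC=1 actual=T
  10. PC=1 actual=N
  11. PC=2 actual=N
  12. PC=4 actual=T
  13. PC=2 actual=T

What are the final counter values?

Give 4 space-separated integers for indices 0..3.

Answer: 1 2 2 0

Derivation:
Ev 1: PC=2 idx=2 pred=N actual=T -> ctr[2]=1
Ev 2: PC=1 idx=1 pred=N actual=T -> ctr[1]=1
Ev 3: PC=1 idx=1 pred=N actual=T -> ctr[1]=2
Ev 4: PC=2 idx=2 pred=N actual=T -> ctr[2]=2
Ev 5: PC=1 idx=1 pred=T actual=T -> ctr[1]=3
Ev 6: PC=4 idx=0 pred=N actual=N -> ctr[0]=0
Ev 7: PC=1 idx=1 pred=T actual=T -> ctr[1]=3
Ev 8: PC=1 idx=1 pred=T actual=N -> ctr[1]=2
Ev 9: PC=1 idx=1 pred=T actual=T -> ctr[1]=3
Ev 10: PC=1 idx=1 pred=T actual=N -> ctr[1]=2
Ev 11: PC=2 idx=2 pred=T actual=N -> ctr[2]=1
Ev 12: PC=4 idx=0 pred=N actual=T -> ctr[0]=1
Ev 13: PC=2 idx=2 pred=N actual=T -> ctr[2]=2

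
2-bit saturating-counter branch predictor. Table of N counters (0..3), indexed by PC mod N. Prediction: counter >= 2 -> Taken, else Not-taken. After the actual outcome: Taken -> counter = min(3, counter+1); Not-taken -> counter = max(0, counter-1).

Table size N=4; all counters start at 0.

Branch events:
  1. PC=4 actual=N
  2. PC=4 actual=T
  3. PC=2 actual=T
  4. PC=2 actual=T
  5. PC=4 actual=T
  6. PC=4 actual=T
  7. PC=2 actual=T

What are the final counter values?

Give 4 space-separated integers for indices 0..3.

Ev 1: PC=4 idx=0 pred=N actual=N -> ctr[0]=0
Ev 2: PC=4 idx=0 pred=N actual=T -> ctr[0]=1
Ev 3: PC=2 idx=2 pred=N actual=T -> ctr[2]=1
Ev 4: PC=2 idx=2 pred=N actual=T -> ctr[2]=2
Ev 5: PC=4 idx=0 pred=N actual=T -> ctr[0]=2
Ev 6: PC=4 idx=0 pred=T actual=T -> ctr[0]=3
Ev 7: PC=2 idx=2 pred=T actual=T -> ctr[2]=3

Answer: 3 0 3 0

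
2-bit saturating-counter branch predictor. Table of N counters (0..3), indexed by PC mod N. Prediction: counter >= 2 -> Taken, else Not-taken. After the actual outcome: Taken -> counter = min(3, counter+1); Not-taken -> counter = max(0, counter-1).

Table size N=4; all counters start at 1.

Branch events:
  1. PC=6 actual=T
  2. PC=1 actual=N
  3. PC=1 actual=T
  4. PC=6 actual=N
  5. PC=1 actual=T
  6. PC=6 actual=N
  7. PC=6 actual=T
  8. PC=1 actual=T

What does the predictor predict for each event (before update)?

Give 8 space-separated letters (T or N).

Ev 1: PC=6 idx=2 pred=N actual=T -> ctr[2]=2
Ev 2: PC=1 idx=1 pred=N actual=N -> ctr[1]=0
Ev 3: PC=1 idx=1 pred=N actual=T -> ctr[1]=1
Ev 4: PC=6 idx=2 pred=T actual=N -> ctr[2]=1
Ev 5: PC=1 idx=1 pred=N actual=T -> ctr[1]=2
Ev 6: PC=6 idx=2 pred=N actual=N -> ctr[2]=0
Ev 7: PC=6 idx=2 pred=N actual=T -> ctr[2]=1
Ev 8: PC=1 idx=1 pred=T actual=T -> ctr[1]=3

Answer: N N N T N N N T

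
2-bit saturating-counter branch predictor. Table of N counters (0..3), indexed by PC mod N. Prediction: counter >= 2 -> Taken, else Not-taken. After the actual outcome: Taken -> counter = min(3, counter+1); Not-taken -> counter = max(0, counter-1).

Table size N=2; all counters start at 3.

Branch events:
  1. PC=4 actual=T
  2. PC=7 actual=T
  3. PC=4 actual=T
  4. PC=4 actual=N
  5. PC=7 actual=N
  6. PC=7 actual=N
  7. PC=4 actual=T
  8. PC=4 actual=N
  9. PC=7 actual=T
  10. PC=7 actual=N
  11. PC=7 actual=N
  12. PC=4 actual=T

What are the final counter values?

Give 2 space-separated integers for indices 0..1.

Answer: 3 0

Derivation:
Ev 1: PC=4 idx=0 pred=T actual=T -> ctr[0]=3
Ev 2: PC=7 idx=1 pred=T actual=T -> ctr[1]=3
Ev 3: PC=4 idx=0 pred=T actual=T -> ctr[0]=3
Ev 4: PC=4 idx=0 pred=T actual=N -> ctr[0]=2
Ev 5: PC=7 idx=1 pred=T actual=N -> ctr[1]=2
Ev 6: PC=7 idx=1 pred=T actual=N -> ctr[1]=1
Ev 7: PC=4 idx=0 pred=T actual=T -> ctr[0]=3
Ev 8: PC=4 idx=0 pred=T actual=N -> ctr[0]=2
Ev 9: PC=7 idx=1 pred=N actual=T -> ctr[1]=2
Ev 10: PC=7 idx=1 pred=T actual=N -> ctr[1]=1
Ev 11: PC=7 idx=1 pred=N actual=N -> ctr[1]=0
Ev 12: PC=4 idx=0 pred=T actual=T -> ctr[0]=3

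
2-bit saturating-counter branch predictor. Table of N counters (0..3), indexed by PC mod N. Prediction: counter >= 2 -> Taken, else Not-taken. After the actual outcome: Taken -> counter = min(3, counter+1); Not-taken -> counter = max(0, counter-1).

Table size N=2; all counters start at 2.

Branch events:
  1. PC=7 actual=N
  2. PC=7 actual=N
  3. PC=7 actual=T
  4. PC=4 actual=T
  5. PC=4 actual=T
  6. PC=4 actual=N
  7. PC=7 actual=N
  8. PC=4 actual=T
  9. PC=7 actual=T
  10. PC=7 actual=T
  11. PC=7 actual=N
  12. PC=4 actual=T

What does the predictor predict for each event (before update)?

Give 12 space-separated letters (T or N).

Ev 1: PC=7 idx=1 pred=T actual=N -> ctr[1]=1
Ev 2: PC=7 idx=1 pred=N actual=N -> ctr[1]=0
Ev 3: PC=7 idx=1 pred=N actual=T -> ctr[1]=1
Ev 4: PC=4 idx=0 pred=T actual=T -> ctr[0]=3
Ev 5: PC=4 idx=0 pred=T actual=T -> ctr[0]=3
Ev 6: PC=4 idx=0 pred=T actual=N -> ctr[0]=2
Ev 7: PC=7 idx=1 pred=N actual=N -> ctr[1]=0
Ev 8: PC=4 idx=0 pred=T actual=T -> ctr[0]=3
Ev 9: PC=7 idx=1 pred=N actual=T -> ctr[1]=1
Ev 10: PC=7 idx=1 pred=N actual=T -> ctr[1]=2
Ev 11: PC=7 idx=1 pred=T actual=N -> ctr[1]=1
Ev 12: PC=4 idx=0 pred=T actual=T -> ctr[0]=3

Answer: T N N T T T N T N N T T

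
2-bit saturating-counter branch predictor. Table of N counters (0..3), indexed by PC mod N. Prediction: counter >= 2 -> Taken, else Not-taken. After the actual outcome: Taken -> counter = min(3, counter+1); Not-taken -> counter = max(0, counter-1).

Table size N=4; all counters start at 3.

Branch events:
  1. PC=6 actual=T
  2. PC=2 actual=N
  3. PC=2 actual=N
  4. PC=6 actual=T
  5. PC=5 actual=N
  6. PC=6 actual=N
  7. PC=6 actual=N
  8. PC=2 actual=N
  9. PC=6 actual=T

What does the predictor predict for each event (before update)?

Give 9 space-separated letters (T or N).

Answer: T T T N T T N N N

Derivation:
Ev 1: PC=6 idx=2 pred=T actual=T -> ctr[2]=3
Ev 2: PC=2 idx=2 pred=T actual=N -> ctr[2]=2
Ev 3: PC=2 idx=2 pred=T actual=N -> ctr[2]=1
Ev 4: PC=6 idx=2 pred=N actual=T -> ctr[2]=2
Ev 5: PC=5 idx=1 pred=T actual=N -> ctr[1]=2
Ev 6: PC=6 idx=2 pred=T actual=N -> ctr[2]=1
Ev 7: PC=6 idx=2 pred=N actual=N -> ctr[2]=0
Ev 8: PC=2 idx=2 pred=N actual=N -> ctr[2]=0
Ev 9: PC=6 idx=2 pred=N actual=T -> ctr[2]=1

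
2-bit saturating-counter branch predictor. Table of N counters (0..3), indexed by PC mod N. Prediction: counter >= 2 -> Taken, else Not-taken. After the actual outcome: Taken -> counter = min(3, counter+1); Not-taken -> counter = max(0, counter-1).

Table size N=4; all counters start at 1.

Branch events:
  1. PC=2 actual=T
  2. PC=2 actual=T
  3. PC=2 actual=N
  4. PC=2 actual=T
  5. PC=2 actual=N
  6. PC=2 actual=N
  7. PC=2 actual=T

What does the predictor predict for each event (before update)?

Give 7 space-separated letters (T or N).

Answer: N T T T T T N

Derivation:
Ev 1: PC=2 idx=2 pred=N actual=T -> ctr[2]=2
Ev 2: PC=2 idx=2 pred=T actual=T -> ctr[2]=3
Ev 3: PC=2 idx=2 pred=T actual=N -> ctr[2]=2
Ev 4: PC=2 idx=2 pred=T actual=T -> ctr[2]=3
Ev 5: PC=2 idx=2 pred=T actual=N -> ctr[2]=2
Ev 6: PC=2 idx=2 pred=T actual=N -> ctr[2]=1
Ev 7: PC=2 idx=2 pred=N actual=T -> ctr[2]=2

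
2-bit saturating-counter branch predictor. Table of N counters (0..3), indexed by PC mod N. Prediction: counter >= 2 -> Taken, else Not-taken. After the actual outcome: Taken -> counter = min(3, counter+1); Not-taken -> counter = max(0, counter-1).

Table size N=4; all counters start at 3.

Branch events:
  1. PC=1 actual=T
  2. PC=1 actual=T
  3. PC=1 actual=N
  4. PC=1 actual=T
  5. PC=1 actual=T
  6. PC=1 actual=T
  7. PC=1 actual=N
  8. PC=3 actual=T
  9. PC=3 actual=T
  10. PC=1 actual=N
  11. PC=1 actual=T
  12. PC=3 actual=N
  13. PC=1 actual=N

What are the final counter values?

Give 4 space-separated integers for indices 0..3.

Ev 1: PC=1 idx=1 pred=T actual=T -> ctr[1]=3
Ev 2: PC=1 idx=1 pred=T actual=T -> ctr[1]=3
Ev 3: PC=1 idx=1 pred=T actual=N -> ctr[1]=2
Ev 4: PC=1 idx=1 pred=T actual=T -> ctr[1]=3
Ev 5: PC=1 idx=1 pred=T actual=T -> ctr[1]=3
Ev 6: PC=1 idx=1 pred=T actual=T -> ctr[1]=3
Ev 7: PC=1 idx=1 pred=T actual=N -> ctr[1]=2
Ev 8: PC=3 idx=3 pred=T actual=T -> ctr[3]=3
Ev 9: PC=3 idx=3 pred=T actual=T -> ctr[3]=3
Ev 10: PC=1 idx=1 pred=T actual=N -> ctr[1]=1
Ev 11: PC=1 idx=1 pred=N actual=T -> ctr[1]=2
Ev 12: PC=3 idx=3 pred=T actual=N -> ctr[3]=2
Ev 13: PC=1 idx=1 pred=T actual=N -> ctr[1]=1

Answer: 3 1 3 2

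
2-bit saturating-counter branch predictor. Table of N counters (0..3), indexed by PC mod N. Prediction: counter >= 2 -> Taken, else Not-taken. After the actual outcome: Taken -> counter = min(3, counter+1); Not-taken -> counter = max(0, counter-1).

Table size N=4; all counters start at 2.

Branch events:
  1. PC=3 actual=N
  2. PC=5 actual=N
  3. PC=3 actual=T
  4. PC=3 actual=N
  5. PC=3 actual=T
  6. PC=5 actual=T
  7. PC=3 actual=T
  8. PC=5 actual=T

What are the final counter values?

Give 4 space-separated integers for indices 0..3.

Ev 1: PC=3 idx=3 pred=T actual=N -> ctr[3]=1
Ev 2: PC=5 idx=1 pred=T actual=N -> ctr[1]=1
Ev 3: PC=3 idx=3 pred=N actual=T -> ctr[3]=2
Ev 4: PC=3 idx=3 pred=T actual=N -> ctr[3]=1
Ev 5: PC=3 idx=3 pred=N actual=T -> ctr[3]=2
Ev 6: PC=5 idx=1 pred=N actual=T -> ctr[1]=2
Ev 7: PC=3 idx=3 pred=T actual=T -> ctr[3]=3
Ev 8: PC=5 idx=1 pred=T actual=T -> ctr[1]=3

Answer: 2 3 2 3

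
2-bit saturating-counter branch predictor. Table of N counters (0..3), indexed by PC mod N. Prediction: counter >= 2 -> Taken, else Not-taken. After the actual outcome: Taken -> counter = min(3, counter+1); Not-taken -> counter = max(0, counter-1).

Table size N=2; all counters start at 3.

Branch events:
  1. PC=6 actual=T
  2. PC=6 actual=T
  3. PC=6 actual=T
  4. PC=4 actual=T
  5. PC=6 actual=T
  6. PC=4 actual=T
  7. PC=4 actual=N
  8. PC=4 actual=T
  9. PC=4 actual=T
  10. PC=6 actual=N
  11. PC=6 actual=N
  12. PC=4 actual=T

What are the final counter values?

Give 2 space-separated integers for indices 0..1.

Ev 1: PC=6 idx=0 pred=T actual=T -> ctr[0]=3
Ev 2: PC=6 idx=0 pred=T actual=T -> ctr[0]=3
Ev 3: PC=6 idx=0 pred=T actual=T -> ctr[0]=3
Ev 4: PC=4 idx=0 pred=T actual=T -> ctr[0]=3
Ev 5: PC=6 idx=0 pred=T actual=T -> ctr[0]=3
Ev 6: PC=4 idx=0 pred=T actual=T -> ctr[0]=3
Ev 7: PC=4 idx=0 pred=T actual=N -> ctr[0]=2
Ev 8: PC=4 idx=0 pred=T actual=T -> ctr[0]=3
Ev 9: PC=4 idx=0 pred=T actual=T -> ctr[0]=3
Ev 10: PC=6 idx=0 pred=T actual=N -> ctr[0]=2
Ev 11: PC=6 idx=0 pred=T actual=N -> ctr[0]=1
Ev 12: PC=4 idx=0 pred=N actual=T -> ctr[0]=2

Answer: 2 3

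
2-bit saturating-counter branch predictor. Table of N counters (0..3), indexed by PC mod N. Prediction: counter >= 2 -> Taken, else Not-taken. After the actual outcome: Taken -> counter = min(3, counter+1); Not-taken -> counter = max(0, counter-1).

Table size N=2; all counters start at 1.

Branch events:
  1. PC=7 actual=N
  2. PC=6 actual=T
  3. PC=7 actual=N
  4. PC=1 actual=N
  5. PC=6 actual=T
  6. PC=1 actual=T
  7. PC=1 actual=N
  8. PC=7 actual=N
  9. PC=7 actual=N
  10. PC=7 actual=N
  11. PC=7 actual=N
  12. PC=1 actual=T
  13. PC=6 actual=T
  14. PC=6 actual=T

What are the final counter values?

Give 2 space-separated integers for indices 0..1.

Answer: 3 1

Derivation:
Ev 1: PC=7 idx=1 pred=N actual=N -> ctr[1]=0
Ev 2: PC=6 idx=0 pred=N actual=T -> ctr[0]=2
Ev 3: PC=7 idx=1 pred=N actual=N -> ctr[1]=0
Ev 4: PC=1 idx=1 pred=N actual=N -> ctr[1]=0
Ev 5: PC=6 idx=0 pred=T actual=T -> ctr[0]=3
Ev 6: PC=1 idx=1 pred=N actual=T -> ctr[1]=1
Ev 7: PC=1 idx=1 pred=N actual=N -> ctr[1]=0
Ev 8: PC=7 idx=1 pred=N actual=N -> ctr[1]=0
Ev 9: PC=7 idx=1 pred=N actual=N -> ctr[1]=0
Ev 10: PC=7 idx=1 pred=N actual=N -> ctr[1]=0
Ev 11: PC=7 idx=1 pred=N actual=N -> ctr[1]=0
Ev 12: PC=1 idx=1 pred=N actual=T -> ctr[1]=1
Ev 13: PC=6 idx=0 pred=T actual=T -> ctr[0]=3
Ev 14: PC=6 idx=0 pred=T actual=T -> ctr[0]=3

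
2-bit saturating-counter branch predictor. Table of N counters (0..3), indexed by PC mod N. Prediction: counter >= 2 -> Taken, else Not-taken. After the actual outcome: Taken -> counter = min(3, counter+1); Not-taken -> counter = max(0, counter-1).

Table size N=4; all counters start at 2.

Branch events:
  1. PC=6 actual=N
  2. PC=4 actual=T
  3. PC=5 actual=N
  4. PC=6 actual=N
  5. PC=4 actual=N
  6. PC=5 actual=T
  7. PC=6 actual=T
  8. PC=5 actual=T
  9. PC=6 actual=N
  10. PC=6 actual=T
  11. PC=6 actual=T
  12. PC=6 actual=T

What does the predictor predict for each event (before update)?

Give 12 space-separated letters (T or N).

Answer: T T T N T N N T N N N T

Derivation:
Ev 1: PC=6 idx=2 pred=T actual=N -> ctr[2]=1
Ev 2: PC=4 idx=0 pred=T actual=T -> ctr[0]=3
Ev 3: PC=5 idx=1 pred=T actual=N -> ctr[1]=1
Ev 4: PC=6 idx=2 pred=N actual=N -> ctr[2]=0
Ev 5: PC=4 idx=0 pred=T actual=N -> ctr[0]=2
Ev 6: PC=5 idx=1 pred=N actual=T -> ctr[1]=2
Ev 7: PC=6 idx=2 pred=N actual=T -> ctr[2]=1
Ev 8: PC=5 idx=1 pred=T actual=T -> ctr[1]=3
Ev 9: PC=6 idx=2 pred=N actual=N -> ctr[2]=0
Ev 10: PC=6 idx=2 pred=N actual=T -> ctr[2]=1
Ev 11: PC=6 idx=2 pred=N actual=T -> ctr[2]=2
Ev 12: PC=6 idx=2 pred=T actual=T -> ctr[2]=3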